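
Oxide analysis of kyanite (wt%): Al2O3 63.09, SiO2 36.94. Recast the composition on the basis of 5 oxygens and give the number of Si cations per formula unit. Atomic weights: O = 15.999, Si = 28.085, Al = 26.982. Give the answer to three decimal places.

0.996 Si apfu

63.09 wt% Al2O3 ÷ 101.961 g/mol = 0.61877 mol, giving 1.23754 Al and 1.85631 O.
36.94 wt% SiO2 ÷ 60.083 g/mol = 0.61482 mol, giving 0.61482 Si and 1.22964 O.
Oxygen sums to 3.08595; scaling by 5/3.08595 = 1.62025 puts the formula on 5 O.
Si: 0.61482 × 1.62025 = 0.996 atoms per formula unit.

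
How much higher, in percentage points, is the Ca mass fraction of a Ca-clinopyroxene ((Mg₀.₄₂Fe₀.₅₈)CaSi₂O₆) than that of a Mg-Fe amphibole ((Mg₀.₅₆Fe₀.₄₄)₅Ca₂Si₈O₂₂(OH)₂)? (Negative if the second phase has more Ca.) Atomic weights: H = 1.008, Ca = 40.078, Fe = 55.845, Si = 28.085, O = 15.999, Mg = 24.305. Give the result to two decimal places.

7.98 percentage points

M((Mg₀.₄₂Fe₀.₅₈)CaSi₂O₆) = 234.840 g/mol, so wt% Ca = 40.078/234.840 × 100 = 17.07%.
M((Mg₀.₅₆Fe₀.₄₄)₅Ca₂Si₈O₂₂(OH)₂) = 881.741 g/mol, so wt% Ca = 80.156/881.741 × 100 = 9.09%.
17.07 − 9.09 = 7.98 pp.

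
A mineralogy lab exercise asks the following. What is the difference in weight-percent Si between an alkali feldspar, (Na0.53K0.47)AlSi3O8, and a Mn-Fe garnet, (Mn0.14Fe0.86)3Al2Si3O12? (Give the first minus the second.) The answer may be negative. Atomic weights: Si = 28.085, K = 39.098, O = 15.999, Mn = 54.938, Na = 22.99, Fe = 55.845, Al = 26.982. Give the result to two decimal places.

First mineral: 84.255 g Si in 269.790 g formula = 31.23 wt% Si.
Second mineral: 84.255 g Si in 497.361 g formula = 16.94 wt% Si.
31.23% − 16.94% gives a difference of 14.29 percentage points.

14.29 percentage points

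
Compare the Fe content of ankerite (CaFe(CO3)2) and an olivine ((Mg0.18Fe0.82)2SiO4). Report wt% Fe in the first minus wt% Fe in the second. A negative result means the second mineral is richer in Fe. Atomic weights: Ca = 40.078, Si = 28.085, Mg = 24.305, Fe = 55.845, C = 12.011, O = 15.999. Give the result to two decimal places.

-21.74 percentage points

M(CaFe(CO3)2) = 215.939 g/mol, so wt% Fe = 55.845/215.939 × 100 = 25.86%.
M((Mg0.18Fe0.82)2SiO4) = 192.417 g/mol, so wt% Fe = 91.586/192.417 × 100 = 47.60%.
25.86 − 47.60 = -21.74 pp.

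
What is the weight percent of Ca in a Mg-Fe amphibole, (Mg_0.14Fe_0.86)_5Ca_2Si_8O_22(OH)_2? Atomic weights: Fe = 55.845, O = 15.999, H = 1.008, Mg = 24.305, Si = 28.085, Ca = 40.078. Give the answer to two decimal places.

8.46 wt%

Formula mass = 0.70·24.305 + 4.30·55.845 + 2·40.078 + 8·28.085 + 24·15.999 + 2·1.008 = 947.975 g/mol, of which 80.156 g is Ca.
So Ca makes up 80.156/947.975 = 0.0846 of the mass, i.e. 8.46%.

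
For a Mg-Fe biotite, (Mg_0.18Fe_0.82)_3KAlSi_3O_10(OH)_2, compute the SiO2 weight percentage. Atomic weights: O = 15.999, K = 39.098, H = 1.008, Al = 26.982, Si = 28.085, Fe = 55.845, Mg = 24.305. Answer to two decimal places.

Formula mass = 494.842 g/mol.
3 Si → 3.0000 mol SiO2 per formula unit; M(SiO2) = 60.083, so SiO2 mass = 180.249 g.
180.249/494.842 × 100 = 36.43 wt%.

36.43 wt%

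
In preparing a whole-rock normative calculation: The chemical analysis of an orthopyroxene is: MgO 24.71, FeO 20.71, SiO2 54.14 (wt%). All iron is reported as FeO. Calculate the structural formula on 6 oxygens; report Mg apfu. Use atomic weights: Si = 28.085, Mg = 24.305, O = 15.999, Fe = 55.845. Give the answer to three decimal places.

MgO (M=40.304): mol = 0.61309; Mg = 0.61309, O = 0.61309.
FeO (M=71.844): mol = 0.28826; Fe = 0.28826, O = 0.28826.
SiO2 (M=60.083): mol = 0.90109; Si = 0.90109, O = 1.80218.
ΣO = 2.70353; factor = 6/ΣO = 2.21932.
Mg apfu = 0.61309 × 2.21932 = 1.361.

1.361 Mg apfu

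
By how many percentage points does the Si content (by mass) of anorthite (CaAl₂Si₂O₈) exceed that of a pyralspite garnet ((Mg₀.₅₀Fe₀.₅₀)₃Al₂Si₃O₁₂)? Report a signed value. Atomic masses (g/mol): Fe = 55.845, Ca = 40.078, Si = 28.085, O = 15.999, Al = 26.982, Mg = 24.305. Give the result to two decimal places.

1.48 percentage points

First mineral: 56.170 g Si in 278.204 g formula = 20.19 wt% Si.
Second mineral: 84.255 g Si in 450.432 g formula = 18.71 wt% Si.
20.19% − 18.71% gives a difference of 1.48 percentage points.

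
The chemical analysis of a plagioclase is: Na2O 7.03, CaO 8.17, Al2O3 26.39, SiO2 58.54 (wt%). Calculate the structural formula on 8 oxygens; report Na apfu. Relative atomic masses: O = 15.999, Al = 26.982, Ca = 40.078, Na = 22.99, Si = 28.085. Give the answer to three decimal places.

0.608 Na apfu

Na2O (M=61.979): mol = 0.11343; Na = 0.22686, O = 0.11343.
CaO (M=56.077): mol = 0.14569; Ca = 0.14569, O = 0.14569.
Al2O3 (M=101.961): mol = 0.25882; Al = 0.51764, O = 0.77646.
SiO2 (M=60.083): mol = 0.97432; Si = 0.97432, O = 1.94864.
ΣO = 2.98422; factor = 8/ΣO = 2.68077.
Na apfu = 0.22686 × 2.68077 = 0.608.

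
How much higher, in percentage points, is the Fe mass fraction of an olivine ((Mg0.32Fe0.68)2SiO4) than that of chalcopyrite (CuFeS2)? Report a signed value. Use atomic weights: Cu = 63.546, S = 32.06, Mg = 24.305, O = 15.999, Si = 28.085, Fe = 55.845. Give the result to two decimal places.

First mineral: 75.949 g Fe in 183.585 g formula = 41.37 wt% Fe.
Second mineral: 55.845 g Fe in 183.511 g formula = 30.43 wt% Fe.
41.37% − 30.43% gives a difference of 10.94 percentage points.

10.94 percentage points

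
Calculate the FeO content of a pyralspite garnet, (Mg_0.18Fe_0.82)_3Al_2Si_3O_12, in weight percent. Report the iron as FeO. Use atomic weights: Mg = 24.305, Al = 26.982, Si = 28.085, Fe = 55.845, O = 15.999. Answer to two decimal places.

36.77 wt%

Formula mass = 480.710 g/mol.
2.46 Fe → 2.4600 mol FeO per formula unit; M(FeO) = 71.844, so FeO mass = 176.736 g.
176.736/480.710 × 100 = 36.77 wt%.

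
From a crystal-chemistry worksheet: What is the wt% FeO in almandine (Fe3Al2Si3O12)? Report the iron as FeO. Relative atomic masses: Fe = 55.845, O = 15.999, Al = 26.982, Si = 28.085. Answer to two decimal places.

43.30 wt%

Molar mass of Fe3Al2Si3O12 = 3×55.845 + 2×26.982 + 3×28.085 + 12×15.999 = 497.742 g/mol.
Each formula unit contains 3 Fe, equivalent to 3/1 = 3.0000 mol FeO.
M(FeO) = 1×55.845 + 1×15.999 = 71.844 g/mol.
Mass of FeO per formula unit = 3.0000 × 71.844 = 215.532 g.
FeO wt% = 215.532 / 497.742 × 100 = 43.30%.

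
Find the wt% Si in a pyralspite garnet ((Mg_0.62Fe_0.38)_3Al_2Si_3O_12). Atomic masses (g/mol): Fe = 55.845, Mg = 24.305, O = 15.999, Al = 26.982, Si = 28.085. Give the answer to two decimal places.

Molar mass of (Mg_0.62Fe_0.38)_3Al_2Si_3O_12: 1.86×24.305 + 1.14×55.845 + 2×26.982 + 3×28.085 + 12×15.999 = 439.078 g/mol.
Mass of Si per formula unit: 3 × 28.085 = 84.255 g.
Weight fraction Si = 84.255 / 439.078 = 0.1919.

19.19 mass %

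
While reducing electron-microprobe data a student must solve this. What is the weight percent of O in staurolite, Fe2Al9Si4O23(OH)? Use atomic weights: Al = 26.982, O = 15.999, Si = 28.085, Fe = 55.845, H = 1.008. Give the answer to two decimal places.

M(Fe2Al9Si4O23(OH)) = 851.852 g/mol.
O contributes 24 × 15.999 = 383.976 g per mole.
383.976/851.852 = 0.4508 → 45.08%.

45.08 mass %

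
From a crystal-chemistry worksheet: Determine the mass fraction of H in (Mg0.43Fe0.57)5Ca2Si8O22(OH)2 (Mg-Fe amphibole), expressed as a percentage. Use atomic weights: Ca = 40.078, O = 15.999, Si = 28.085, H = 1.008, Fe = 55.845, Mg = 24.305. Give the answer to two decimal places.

M((Mg0.43Fe0.57)5Ca2Si8O22(OH)2) = 902.242 g/mol.
H contributes 2 × 1.008 = 2.016 g per mole.
2.016/902.242 = 0.0022 → 0.22%.

0.22 wt%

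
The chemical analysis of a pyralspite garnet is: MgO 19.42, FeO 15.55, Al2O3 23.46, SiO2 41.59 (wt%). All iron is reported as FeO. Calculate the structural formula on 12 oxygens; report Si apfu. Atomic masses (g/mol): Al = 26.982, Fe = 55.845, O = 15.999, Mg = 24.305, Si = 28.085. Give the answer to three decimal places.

MgO (M=40.304): mol = 0.48184; Mg = 0.48184, O = 0.48184.
FeO (M=71.844): mol = 0.21644; Fe = 0.21644, O = 0.21644.
Al2O3 (M=101.961): mol = 0.23009; Al = 0.46018, O = 0.69027.
SiO2 (M=60.083): mol = 0.69221; Si = 0.69221, O = 1.38442.
ΣO = 2.77297; factor = 12/ΣO = 4.32749.
Si apfu = 0.69221 × 4.32749 = 2.996.

2.996 Si apfu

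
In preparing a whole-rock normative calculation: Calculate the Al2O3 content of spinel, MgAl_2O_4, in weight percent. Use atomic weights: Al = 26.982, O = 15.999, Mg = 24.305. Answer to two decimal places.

M(MgAl_2O_4) = 142.265 g/mol; M(Al2O3) = 101.961 g/mol.
Moles Al2O3 per formula unit = 2 Al ÷ 2 = 1.0000.
Al2O3 fraction = (1.0000 × 101.961) / 142.265 = 101.961/142.265 = 0.7167.

71.67 wt%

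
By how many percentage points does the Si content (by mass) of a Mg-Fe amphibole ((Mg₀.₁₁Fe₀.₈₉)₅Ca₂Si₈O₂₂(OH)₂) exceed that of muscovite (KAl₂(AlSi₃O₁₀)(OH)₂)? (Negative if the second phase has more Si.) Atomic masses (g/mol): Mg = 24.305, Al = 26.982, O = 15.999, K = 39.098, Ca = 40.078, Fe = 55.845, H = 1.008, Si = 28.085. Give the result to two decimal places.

2.43 percentage points

M((Mg₀.₁₁Fe₀.₈₉)₅Ca₂Si₈O₂₂(OH)₂) = 952.706 g/mol, so wt% Si = 224.680/952.706 × 100 = 23.58%.
M(KAl₂(AlSi₃O₁₀)(OH)₂) = 398.303 g/mol, so wt% Si = 84.255/398.303 × 100 = 21.15%.
23.58 − 21.15 = 2.43 pp.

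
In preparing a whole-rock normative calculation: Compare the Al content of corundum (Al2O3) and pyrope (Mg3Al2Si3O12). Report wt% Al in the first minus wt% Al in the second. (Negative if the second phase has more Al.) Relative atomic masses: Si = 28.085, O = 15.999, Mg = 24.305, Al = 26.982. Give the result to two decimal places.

M(Al2O3) = 101.961 g/mol, so wt% Al = 53.964/101.961 × 100 = 52.93%.
M(Mg3Al2Si3O12) = 403.122 g/mol, so wt% Al = 53.964/403.122 × 100 = 13.39%.
52.93 − 13.39 = 39.54 pp.

39.54 percentage points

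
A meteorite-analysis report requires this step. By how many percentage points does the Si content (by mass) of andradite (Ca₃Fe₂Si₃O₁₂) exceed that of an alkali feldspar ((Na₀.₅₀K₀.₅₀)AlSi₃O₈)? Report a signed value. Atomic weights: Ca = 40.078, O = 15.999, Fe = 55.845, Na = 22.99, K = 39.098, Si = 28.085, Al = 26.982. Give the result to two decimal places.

M(Ca₃Fe₂Si₃O₁₂) = 508.167 g/mol, so wt% Si = 84.255/508.167 × 100 = 16.58%.
M((Na₀.₅₀K₀.₅₀)AlSi₃O₈) = 270.273 g/mol, so wt% Si = 84.255/270.273 × 100 = 31.17%.
16.58 − 31.17 = -14.59 pp.

-14.59 percentage points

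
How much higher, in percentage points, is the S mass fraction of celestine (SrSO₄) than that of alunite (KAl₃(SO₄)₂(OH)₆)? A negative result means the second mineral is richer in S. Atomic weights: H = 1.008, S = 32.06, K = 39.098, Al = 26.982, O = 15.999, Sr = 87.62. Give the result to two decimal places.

1.97 percentage points

M(SrSO₄) = 183.676 g/mol, so wt% S = 32.060/183.676 × 100 = 17.45%.
M(KAl₃(SO₄)₂(OH)₆) = 414.198 g/mol, so wt% S = 64.120/414.198 × 100 = 15.48%.
17.45 − 15.48 = 1.97 pp.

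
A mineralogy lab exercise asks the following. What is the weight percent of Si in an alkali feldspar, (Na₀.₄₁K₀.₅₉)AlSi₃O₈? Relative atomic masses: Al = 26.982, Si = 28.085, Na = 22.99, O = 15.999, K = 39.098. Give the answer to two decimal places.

M((Na₀.₄₁K₀.₅₉)AlSi₃O₈) = 271.723 g/mol.
Si contributes 3 × 28.085 = 84.255 g per mole.
84.255/271.723 = 0.3101 → 31.01%.

31.01 mass %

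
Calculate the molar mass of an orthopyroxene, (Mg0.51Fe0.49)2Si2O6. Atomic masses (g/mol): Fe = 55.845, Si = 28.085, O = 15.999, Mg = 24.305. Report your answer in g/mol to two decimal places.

The formula mass is the sum 1.02*24.305 + 0.98*55.845 + 2*28.085 + 6*15.999.

231.68 g/mol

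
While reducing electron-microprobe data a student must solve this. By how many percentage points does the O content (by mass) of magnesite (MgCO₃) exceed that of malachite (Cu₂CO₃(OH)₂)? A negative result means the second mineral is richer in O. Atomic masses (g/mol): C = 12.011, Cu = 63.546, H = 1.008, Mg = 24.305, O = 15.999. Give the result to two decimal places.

20.75 percentage points

O in MgCO₃: molar mass 84.313 g/mol; 3×15.999 = 47.997 g → 56.93 wt%.
O in Cu₂CO₃(OH)₂: molar mass 221.114 g/mol; 5×15.999 = 79.995 g → 36.18 wt%.
Difference = 56.93 − 36.18 = 20.75 percentage points.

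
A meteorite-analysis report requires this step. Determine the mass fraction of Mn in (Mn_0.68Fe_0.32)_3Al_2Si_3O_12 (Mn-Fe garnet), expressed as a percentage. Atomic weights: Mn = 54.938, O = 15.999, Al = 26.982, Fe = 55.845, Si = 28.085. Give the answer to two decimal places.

22.60 mass %

M((Mn_0.68Fe_0.32)_3Al_2Si_3O_12) = 495.892 g/mol.
Mn contributes 2.04 × 54.938 = 112.074 g per mole.
112.074/495.892 = 0.2260 → 22.60%.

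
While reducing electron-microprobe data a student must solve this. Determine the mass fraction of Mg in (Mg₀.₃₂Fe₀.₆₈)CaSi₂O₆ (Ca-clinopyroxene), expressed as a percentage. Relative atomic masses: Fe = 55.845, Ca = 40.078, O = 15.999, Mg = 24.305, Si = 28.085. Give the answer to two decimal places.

3.27 mass %

Molar mass of (Mg₀.₃₂Fe₀.₆₈)CaSi₂O₆: 0.32*24.305 + 0.68*55.845 + 1*40.078 + 2*28.085 + 6*15.999 = 237.994 g/mol.
Mass of Mg per formula unit: 0.32 × 24.305 = 7.778 g.
Weight fraction Mg = 7.778 / 237.994 = 0.0327.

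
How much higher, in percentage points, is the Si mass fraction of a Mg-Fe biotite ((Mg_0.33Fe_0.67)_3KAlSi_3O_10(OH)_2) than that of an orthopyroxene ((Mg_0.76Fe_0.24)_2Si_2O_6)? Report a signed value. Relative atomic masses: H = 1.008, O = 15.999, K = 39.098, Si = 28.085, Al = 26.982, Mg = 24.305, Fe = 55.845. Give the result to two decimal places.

-8.49 percentage points

M((Mg_0.33Fe_0.67)_3KAlSi_3O_10(OH)_2) = 480.649 g/mol, so wt% Si = 84.255/480.649 × 100 = 17.53%.
M((Mg_0.76Fe_0.24)_2Si_2O_6) = 215.913 g/mol, so wt% Si = 56.170/215.913 × 100 = 26.02%.
17.53 − 26.02 = -8.49 pp.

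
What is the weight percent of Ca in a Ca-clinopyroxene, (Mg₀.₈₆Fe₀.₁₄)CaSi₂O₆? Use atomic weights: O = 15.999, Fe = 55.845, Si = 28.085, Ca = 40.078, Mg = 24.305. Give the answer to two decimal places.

Formula mass = 0.86*24.305 + 0.14*55.845 + 1*40.078 + 2*28.085 + 6*15.999 = 220.963 g/mol, of which 40.078 g is Ca.
So Ca makes up 40.078/220.963 = 0.1814 of the mass, i.e. 18.14%.

18.14 mass %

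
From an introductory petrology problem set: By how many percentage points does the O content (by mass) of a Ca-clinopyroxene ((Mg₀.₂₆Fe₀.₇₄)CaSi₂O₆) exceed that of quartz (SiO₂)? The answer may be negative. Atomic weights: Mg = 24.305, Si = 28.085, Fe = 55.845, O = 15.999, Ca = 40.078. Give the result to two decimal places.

First mineral: 95.994 g O in 239.887 g formula = 40.02 wt% O.
Second mineral: 31.998 g O in 60.083 g formula = 53.26 wt% O.
40.02% − 53.26% gives a difference of -13.24 percentage points.

-13.24 percentage points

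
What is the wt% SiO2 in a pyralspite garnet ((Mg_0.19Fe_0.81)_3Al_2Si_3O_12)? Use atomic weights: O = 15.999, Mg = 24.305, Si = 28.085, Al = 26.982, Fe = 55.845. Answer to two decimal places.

Formula mass = 479.764 g/mol.
3 Si → 3.0000 mol SiO2 per formula unit; M(SiO2) = 60.083, so SiO2 mass = 180.249 g.
180.249/479.764 × 100 = 37.57 wt%.

37.57 wt%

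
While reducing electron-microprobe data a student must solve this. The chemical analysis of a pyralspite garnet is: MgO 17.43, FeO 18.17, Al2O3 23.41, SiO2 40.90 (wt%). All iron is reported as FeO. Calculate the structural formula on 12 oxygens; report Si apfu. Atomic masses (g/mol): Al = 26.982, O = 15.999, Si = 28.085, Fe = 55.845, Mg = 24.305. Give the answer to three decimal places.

2.986 Si apfu

MgO (M=40.304): mol = 0.43246; Mg = 0.43246, O = 0.43246.
FeO (M=71.844): mol = 0.25291; Fe = 0.25291, O = 0.25291.
Al2O3 (M=101.961): mol = 0.22960; Al = 0.45920, O = 0.68880.
SiO2 (M=60.083): mol = 0.68072; Si = 0.68072, O = 1.36144.
ΣO = 2.73561; factor = 12/ΣO = 4.38659.
Si apfu = 0.68072 × 4.38659 = 2.986.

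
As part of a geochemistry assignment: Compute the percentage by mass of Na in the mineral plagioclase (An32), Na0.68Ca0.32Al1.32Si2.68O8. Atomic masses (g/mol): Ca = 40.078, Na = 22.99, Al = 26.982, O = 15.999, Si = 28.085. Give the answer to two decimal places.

Formula mass = 0.68*22.99 + 0.32*40.078 + 1.32*26.982 + 2.68*28.085 + 8*15.999 = 267.334 g/mol, of which 15.633 g is Na.
So Na makes up 15.633/267.334 = 0.0585 of the mass, i.e. 5.85%.

5.85 mass %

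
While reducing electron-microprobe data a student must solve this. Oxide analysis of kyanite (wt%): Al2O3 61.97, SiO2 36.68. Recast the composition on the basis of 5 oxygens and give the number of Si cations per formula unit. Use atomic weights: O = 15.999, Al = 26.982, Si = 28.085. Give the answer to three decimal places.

1.003 Si apfu

Al2O3 (M=101.961): mol = 0.60778; Al = 1.21556, O = 1.82334.
SiO2 (M=60.083): mol = 0.61049; Si = 0.61049, O = 1.22098.
ΣO = 3.04432; factor = 5/ΣO = 1.64240.
Si apfu = 0.61049 × 1.64240 = 1.003.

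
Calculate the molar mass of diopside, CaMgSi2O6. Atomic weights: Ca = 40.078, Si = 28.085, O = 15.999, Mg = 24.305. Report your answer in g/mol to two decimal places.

216.55 g/mol

Ca: 1 × 40.078 = 40.0780
Mg: 1 × 24.305 = 24.3050
Si: 2 × 28.085 = 56.1700
O: 6 × 15.999 = 95.9940
Summing the contributions gives the formula mass.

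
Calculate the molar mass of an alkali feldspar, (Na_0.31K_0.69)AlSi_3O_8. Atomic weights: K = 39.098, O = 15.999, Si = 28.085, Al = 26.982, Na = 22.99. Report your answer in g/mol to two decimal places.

The formula mass is the sum 0.31(22.99) + 0.69(39.098) + 1(26.982) + 3(28.085) + 8(15.999).

273.33 g/mol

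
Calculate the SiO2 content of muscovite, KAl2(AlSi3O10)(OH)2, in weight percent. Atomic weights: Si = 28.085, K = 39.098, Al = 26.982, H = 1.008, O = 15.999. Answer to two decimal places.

M(KAl2(AlSi3O10)(OH)2) = 398.303 g/mol; M(SiO2) = 60.083 g/mol.
Moles SiO2 per formula unit = 3 Si ÷ 1 = 3.0000.
SiO2 fraction = (3.0000 × 60.083) / 398.303 = 180.249/398.303 = 0.4525.

45.25 wt%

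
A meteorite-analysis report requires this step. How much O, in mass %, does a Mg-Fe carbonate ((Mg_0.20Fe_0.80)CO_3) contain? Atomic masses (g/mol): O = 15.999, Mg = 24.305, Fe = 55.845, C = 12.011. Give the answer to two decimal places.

Molar mass of (Mg_0.20Fe_0.80)CO_3: 0.20·24.305 + 0.80·55.845 + 1·12.011 + 3·15.999 = 109.545 g/mol.
Mass of O per formula unit: 3 × 15.999 = 47.997 g.
Weight fraction O = 47.997 / 109.545 = 0.4381.

43.81 mass %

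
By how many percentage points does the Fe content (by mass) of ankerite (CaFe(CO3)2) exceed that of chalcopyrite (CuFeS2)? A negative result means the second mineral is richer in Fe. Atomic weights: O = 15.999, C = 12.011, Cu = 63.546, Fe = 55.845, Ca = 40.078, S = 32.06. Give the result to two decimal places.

M(CaFe(CO3)2) = 215.939 g/mol, so wt% Fe = 55.845/215.939 × 100 = 25.86%.
M(CuFeS2) = 183.511 g/mol, so wt% Fe = 55.845/183.511 × 100 = 30.43%.
25.86 − 30.43 = -4.57 pp.

-4.57 percentage points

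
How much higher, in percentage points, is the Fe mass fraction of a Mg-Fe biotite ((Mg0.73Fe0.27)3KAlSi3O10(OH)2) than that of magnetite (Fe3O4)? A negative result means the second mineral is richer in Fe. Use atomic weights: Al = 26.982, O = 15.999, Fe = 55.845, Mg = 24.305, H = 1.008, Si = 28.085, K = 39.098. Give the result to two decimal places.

First mineral: 45.234 g Fe in 442.801 g formula = 10.22 wt% Fe.
Second mineral: 167.535 g Fe in 231.531 g formula = 72.36 wt% Fe.
10.22% − 72.36% gives a difference of -62.14 percentage points.

-62.14 percentage points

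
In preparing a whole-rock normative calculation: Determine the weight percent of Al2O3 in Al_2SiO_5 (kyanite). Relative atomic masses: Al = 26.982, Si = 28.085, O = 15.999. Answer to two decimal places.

62.92 wt%

M(Al_2SiO_5) = 162.044 g/mol; M(Al2O3) = 101.961 g/mol.
Moles Al2O3 per formula unit = 2 Al ÷ 2 = 1.0000.
Al2O3 fraction = (1.0000 × 101.961) / 162.044 = 101.961/162.044 = 0.6292.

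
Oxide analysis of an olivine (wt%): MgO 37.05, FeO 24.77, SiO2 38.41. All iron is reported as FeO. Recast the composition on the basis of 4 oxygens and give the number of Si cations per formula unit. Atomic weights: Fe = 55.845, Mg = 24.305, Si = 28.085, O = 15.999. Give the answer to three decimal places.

MgO: 37.05/40.304 = 0.91926 mol → 0.91926 mol Mg, 0.91926 mol O.
FeO: 24.77/71.844 = 0.34477 mol → 0.34477 mol Fe, 0.34477 mol O.
SiO2: 38.41/60.083 = 0.63928 mol → 0.63928 mol Si, 1.27856 mol O.
Total oxygen = 2.54259 mol. Normalization factor = 4/2.54259 = 1.57320.
Si per 4 O = 0.63928 × 1.57320 = 1.006.

1.006 Si apfu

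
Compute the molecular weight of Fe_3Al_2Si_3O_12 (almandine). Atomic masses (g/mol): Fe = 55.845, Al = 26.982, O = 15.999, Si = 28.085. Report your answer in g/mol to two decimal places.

The formula mass is the sum 3(55.845) + 2(26.982) + 3(28.085) + 12(15.999).

497.74 g/mol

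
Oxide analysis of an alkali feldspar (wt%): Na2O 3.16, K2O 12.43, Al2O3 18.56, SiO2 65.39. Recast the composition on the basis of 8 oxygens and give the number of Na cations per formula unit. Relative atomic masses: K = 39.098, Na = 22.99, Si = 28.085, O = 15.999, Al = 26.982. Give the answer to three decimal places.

0.281 Na apfu

Na2O (M=61.979): mol = 0.05099; Na = 0.10198, O = 0.05099.
K2O (M=94.195): mol = 0.13196; K = 0.26392, O = 0.13196.
Al2O3 (M=101.961): mol = 0.18203; Al = 0.36406, O = 0.54609.
SiO2 (M=60.083): mol = 1.08833; Si = 1.08833, O = 2.17666.
ΣO = 2.90570; factor = 8/ΣO = 2.75321.
Na apfu = 0.10198 × 2.75321 = 0.281.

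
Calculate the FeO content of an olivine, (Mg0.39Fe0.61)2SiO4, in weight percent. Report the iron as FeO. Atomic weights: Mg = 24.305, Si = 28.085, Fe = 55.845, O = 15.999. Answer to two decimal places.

Molar mass of (Mg0.39Fe0.61)2SiO4 = 0.78×24.305 + 1.22×55.845 + 1×28.085 + 4×15.999 = 179.170 g/mol.
Each formula unit contains 1.22 Fe, equivalent to 1.22/1 = 1.2200 mol FeO.
M(FeO) = 1×55.845 + 1×15.999 = 71.844 g/mol.
Mass of FeO per formula unit = 1.2200 × 71.844 = 87.650 g.
FeO wt% = 87.650 / 179.170 × 100 = 48.92%.

48.92 wt%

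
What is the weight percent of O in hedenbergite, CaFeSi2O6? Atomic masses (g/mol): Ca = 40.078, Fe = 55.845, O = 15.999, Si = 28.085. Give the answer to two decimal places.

38.69 mass %

Molar mass of CaFeSi2O6: 1·40.078 + 1·55.845 + 2·28.085 + 6·15.999 = 248.087 g/mol.
Mass of O per formula unit: 6 × 15.999 = 95.994 g.
Weight fraction O = 95.994 / 248.087 = 0.3869.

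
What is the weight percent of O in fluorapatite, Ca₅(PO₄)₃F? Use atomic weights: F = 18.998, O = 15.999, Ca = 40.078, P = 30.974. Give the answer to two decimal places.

M(Ca₅(PO₄)₃F) = 504.298 g/mol.
O contributes 12 × 15.999 = 191.988 g per mole.
191.988/504.298 = 0.3807 → 38.07%.

38.07 mass %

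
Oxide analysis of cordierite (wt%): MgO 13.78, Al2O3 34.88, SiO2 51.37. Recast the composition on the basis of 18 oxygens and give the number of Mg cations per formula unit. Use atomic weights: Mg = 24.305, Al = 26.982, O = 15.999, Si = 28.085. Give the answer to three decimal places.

1.999 Mg apfu

MgO (M=40.304): mol = 0.34190; Mg = 0.34190, O = 0.34190.
Al2O3 (M=101.961): mol = 0.34209; Al = 0.68418, O = 1.02627.
SiO2 (M=60.083): mol = 0.85498; Si = 0.85498, O = 1.70996.
ΣO = 3.07813; factor = 18/ΣO = 5.84771.
Mg apfu = 0.34190 × 5.84771 = 1.999.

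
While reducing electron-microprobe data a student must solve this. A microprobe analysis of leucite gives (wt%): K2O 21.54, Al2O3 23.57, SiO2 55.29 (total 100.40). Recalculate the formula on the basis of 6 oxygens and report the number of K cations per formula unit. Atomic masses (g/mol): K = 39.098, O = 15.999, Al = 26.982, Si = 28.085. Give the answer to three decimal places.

0.993 K apfu

K2O (M=94.195): mol = 0.22867; K = 0.45734, O = 0.22867.
Al2O3 (M=101.961): mol = 0.23117; Al = 0.46234, O = 0.69351.
SiO2 (M=60.083): mol = 0.92023; Si = 0.92023, O = 1.84046.
ΣO = 2.76264; factor = 6/ΣO = 2.17184.
K apfu = 0.45734 × 2.17184 = 0.993.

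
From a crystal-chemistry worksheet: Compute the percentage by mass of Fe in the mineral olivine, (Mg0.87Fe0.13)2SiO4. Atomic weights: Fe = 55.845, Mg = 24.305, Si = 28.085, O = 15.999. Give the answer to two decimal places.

Formula mass = 1.74*24.305 + 0.26*55.845 + 1*28.085 + 4*15.999 = 148.891 g/mol, of which 14.520 g is Fe.
So Fe makes up 14.520/148.891 = 0.0975 of the mass, i.e. 9.75%.

9.75 weight percent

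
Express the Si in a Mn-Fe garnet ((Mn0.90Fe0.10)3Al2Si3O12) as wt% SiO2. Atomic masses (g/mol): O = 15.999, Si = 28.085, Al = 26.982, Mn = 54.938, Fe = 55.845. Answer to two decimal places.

Formula mass = 495.293 g/mol.
3 Si → 3.0000 mol SiO2 per formula unit; M(SiO2) = 60.083, so SiO2 mass = 180.249 g.
180.249/495.293 × 100 = 36.39 wt%.

36.39 wt%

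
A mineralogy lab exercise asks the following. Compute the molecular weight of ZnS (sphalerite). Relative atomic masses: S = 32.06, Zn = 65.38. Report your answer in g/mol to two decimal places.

97.44 g/mol

M = 1×65.38 + 1×32.06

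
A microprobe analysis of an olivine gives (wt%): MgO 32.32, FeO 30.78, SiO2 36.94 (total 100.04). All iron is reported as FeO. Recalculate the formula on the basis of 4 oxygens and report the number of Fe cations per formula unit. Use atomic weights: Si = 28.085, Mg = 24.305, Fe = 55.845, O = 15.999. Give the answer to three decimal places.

0.697 Fe apfu

32.32 wt% MgO ÷ 40.304 g/mol = 0.80191 mol, giving 0.80191 Mg and 0.80191 O.
30.78 wt% FeO ÷ 71.844 g/mol = 0.42843 mol, giving 0.42843 Fe and 0.42843 O.
36.94 wt% SiO2 ÷ 60.083 g/mol = 0.61482 mol, giving 0.61482 Si and 1.22964 O.
Oxygen sums to 2.45998; scaling by 4/2.45998 = 1.62603 puts the formula on 4 O.
Fe: 0.42843 × 1.62603 = 0.697 atoms per formula unit.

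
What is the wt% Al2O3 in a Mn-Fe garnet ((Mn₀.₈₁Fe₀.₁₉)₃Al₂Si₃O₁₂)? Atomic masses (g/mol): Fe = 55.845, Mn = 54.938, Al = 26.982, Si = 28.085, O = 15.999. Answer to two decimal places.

20.58 wt%

M((Mn₀.₈₁Fe₀.₁₉)₃Al₂Si₃O₁₂) = 495.538 g/mol; M(Al2O3) = 101.961 g/mol.
Moles Al2O3 per formula unit = 2 Al ÷ 2 = 1.0000.
Al2O3 fraction = (1.0000 × 101.961) / 495.538 = 101.961/495.538 = 0.2058.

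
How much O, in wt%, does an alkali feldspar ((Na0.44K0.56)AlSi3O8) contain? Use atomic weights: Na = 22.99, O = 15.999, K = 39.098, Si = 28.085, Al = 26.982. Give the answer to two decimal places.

Formula mass = 0.44*22.99 + 0.56*39.098 + 1*26.982 + 3*28.085 + 8*15.999 = 271.239 g/mol, of which 127.992 g is O.
So O makes up 127.992/271.239 = 0.4719 of the mass, i.e. 47.19%.

47.19 wt%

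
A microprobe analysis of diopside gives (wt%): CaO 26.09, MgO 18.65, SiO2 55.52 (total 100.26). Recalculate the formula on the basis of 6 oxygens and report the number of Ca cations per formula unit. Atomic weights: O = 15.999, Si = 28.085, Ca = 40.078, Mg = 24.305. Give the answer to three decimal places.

1.006 Ca apfu

CaO: 26.09/56.077 = 0.46525 mol → 0.46525 mol Ca, 0.46525 mol O.
MgO: 18.65/40.304 = 0.46273 mol → 0.46273 mol Mg, 0.46273 mol O.
SiO2: 55.52/60.083 = 0.92406 mol → 0.92406 mol Si, 1.84812 mol O.
Total oxygen = 2.77610 mol. Normalization factor = 6/2.77610 = 2.16131.
Ca per 6 O = 0.46525 × 2.16131 = 1.006.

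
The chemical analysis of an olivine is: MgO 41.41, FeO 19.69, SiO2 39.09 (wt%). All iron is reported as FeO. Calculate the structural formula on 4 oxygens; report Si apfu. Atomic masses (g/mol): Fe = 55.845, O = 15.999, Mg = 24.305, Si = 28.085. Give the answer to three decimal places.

1.000 Si apfu

41.41 wt% MgO ÷ 40.304 g/mol = 1.02744 mol, giving 1.02744 Mg and 1.02744 O.
19.69 wt% FeO ÷ 71.844 g/mol = 0.27407 mol, giving 0.27407 Fe and 0.27407 O.
39.09 wt% SiO2 ÷ 60.083 g/mol = 0.65060 mol, giving 0.65060 Si and 1.30120 O.
Oxygen sums to 2.60271; scaling by 4/2.60271 = 1.53686 puts the formula on 4 O.
Si: 0.65060 × 1.53686 = 1.000 atoms per formula unit.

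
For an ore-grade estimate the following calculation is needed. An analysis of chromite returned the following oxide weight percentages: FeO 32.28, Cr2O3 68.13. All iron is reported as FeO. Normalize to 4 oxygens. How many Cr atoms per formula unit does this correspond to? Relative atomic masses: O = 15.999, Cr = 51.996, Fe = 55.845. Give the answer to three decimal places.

1.999 Cr apfu

FeO (M=71.844): mol = 0.44931; Fe = 0.44931, O = 0.44931.
Cr2O3 (M=151.989): mol = 0.44826; Cr = 0.89652, O = 1.34478.
ΣO = 1.79409; factor = 4/ΣO = 2.22954.
Cr apfu = 0.89652 × 2.22954 = 1.999.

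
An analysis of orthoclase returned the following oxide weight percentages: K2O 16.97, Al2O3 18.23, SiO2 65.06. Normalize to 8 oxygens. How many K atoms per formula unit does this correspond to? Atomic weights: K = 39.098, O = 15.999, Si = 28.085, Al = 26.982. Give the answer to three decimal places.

1.000 K apfu

K2O (M=94.195): mol = 0.18016; K = 0.36032, O = 0.18016.
Al2O3 (M=101.961): mol = 0.17879; Al = 0.35758, O = 0.53637.
SiO2 (M=60.083): mol = 1.08284; Si = 1.08284, O = 2.16568.
ΣO = 2.88221; factor = 8/ΣO = 2.77565.
K apfu = 0.36032 × 2.77565 = 1.000.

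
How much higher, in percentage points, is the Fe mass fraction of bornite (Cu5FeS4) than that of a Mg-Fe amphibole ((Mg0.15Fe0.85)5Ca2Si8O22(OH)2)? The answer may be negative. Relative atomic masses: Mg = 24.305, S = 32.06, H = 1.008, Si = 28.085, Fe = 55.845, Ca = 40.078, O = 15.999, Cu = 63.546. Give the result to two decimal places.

First mineral: 55.845 g Fe in 501.815 g formula = 11.13 wt% Fe.
Second mineral: 237.341 g Fe in 946.398 g formula = 25.08 wt% Fe.
11.13% − 25.08% gives a difference of -13.95 percentage points.

-13.95 percentage points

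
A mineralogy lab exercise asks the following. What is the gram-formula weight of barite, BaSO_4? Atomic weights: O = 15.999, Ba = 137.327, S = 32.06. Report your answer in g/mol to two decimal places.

233.38 g/mol

M = 1(137.327) + 1(32.06) + 4(15.999)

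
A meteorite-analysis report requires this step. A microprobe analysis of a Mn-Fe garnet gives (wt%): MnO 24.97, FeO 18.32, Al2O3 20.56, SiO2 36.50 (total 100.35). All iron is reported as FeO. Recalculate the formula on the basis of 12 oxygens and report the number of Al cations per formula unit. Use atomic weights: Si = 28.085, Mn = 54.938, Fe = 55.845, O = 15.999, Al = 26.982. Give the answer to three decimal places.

MnO (M=70.937): mol = 0.35200; Mn = 0.35200, O = 0.35200.
FeO (M=71.844): mol = 0.25500; Fe = 0.25500, O = 0.25500.
Al2O3 (M=101.961): mol = 0.20165; Al = 0.40330, O = 0.60495.
SiO2 (M=60.083): mol = 0.60749; Si = 0.60749, O = 1.21498.
ΣO = 2.42693; factor = 12/ΣO = 4.94452.
Al apfu = 0.40330 × 4.94452 = 1.994.

1.994 Al apfu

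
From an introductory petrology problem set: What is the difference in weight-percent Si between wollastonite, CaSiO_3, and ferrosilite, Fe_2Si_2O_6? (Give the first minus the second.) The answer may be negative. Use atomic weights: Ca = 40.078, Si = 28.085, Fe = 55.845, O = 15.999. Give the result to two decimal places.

2.89 percentage points

Si in CaSiO_3: molar mass 116.160 g/mol; 1×28.085 = 28.085 g → 24.18 wt%.
Si in Fe_2Si_2O_6: molar mass 263.854 g/mol; 2×28.085 = 56.170 g → 21.29 wt%.
Difference = 24.18 − 21.29 = 2.89 percentage points.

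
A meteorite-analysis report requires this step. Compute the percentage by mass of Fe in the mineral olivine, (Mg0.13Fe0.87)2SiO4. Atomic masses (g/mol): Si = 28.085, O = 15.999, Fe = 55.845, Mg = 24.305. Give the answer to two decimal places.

49.69 wt%

M((Mg0.13Fe0.87)2SiO4) = 195.571 g/mol.
Fe contributes 1.74 × 55.845 = 97.170 g per mole.
97.170/195.571 = 0.4969 → 49.69%.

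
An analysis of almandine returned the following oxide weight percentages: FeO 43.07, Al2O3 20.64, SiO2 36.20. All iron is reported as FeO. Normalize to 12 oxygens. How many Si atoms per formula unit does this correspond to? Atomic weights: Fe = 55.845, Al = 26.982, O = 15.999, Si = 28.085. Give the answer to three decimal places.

2.998 Si apfu

FeO: 43.07/71.844 = 0.59949 mol → 0.59949 mol Fe, 0.59949 mol O.
Al2O3: 20.64/101.961 = 0.20243 mol → 0.40486 mol Al, 0.60729 mol O.
SiO2: 36.20/60.083 = 0.60250 mol → 0.60250 mol Si, 1.20500 mol O.
Total oxygen = 2.41178 mol. Normalization factor = 12/2.41178 = 4.97558.
Si per 12 O = 0.60250 × 4.97558 = 2.998.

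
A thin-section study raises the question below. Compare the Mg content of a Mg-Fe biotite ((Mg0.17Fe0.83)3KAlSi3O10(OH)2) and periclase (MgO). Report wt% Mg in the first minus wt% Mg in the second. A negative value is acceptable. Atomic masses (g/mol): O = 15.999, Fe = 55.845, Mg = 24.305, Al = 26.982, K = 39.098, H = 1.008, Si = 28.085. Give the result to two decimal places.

-57.80 percentage points

Mg in (Mg0.17Fe0.83)3KAlSi3O10(OH)2: molar mass 495.789 g/mol; 0.51×24.305 = 12.396 g → 2.50 wt%.
Mg in MgO: molar mass 40.304 g/mol; 1×24.305 = 24.305 g → 60.30 wt%.
Difference = 2.50 − 60.30 = -57.80 percentage points.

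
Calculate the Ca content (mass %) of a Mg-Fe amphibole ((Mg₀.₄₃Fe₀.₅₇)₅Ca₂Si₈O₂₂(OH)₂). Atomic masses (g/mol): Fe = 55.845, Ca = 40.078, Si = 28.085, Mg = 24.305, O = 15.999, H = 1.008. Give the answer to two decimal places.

Molar mass of (Mg₀.₄₃Fe₀.₅₇)₅Ca₂Si₈O₂₂(OH)₂: 2.15×24.305 + 2.85×55.845 + 2×40.078 + 8×28.085 + 24×15.999 + 2×1.008 = 902.242 g/mol.
Mass of Ca per formula unit: 2 × 40.078 = 80.156 g.
Weight fraction Ca = 80.156 / 902.242 = 0.0888.

8.88 mass %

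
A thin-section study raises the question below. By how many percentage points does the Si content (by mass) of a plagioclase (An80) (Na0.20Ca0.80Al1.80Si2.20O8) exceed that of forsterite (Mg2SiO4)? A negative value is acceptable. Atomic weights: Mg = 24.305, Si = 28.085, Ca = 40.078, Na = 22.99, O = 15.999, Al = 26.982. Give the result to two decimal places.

First mineral: 61.787 g Si in 275.007 g formula = 22.47 wt% Si.
Second mineral: 28.085 g Si in 140.691 g formula = 19.96 wt% Si.
22.47% − 19.96% gives a difference of 2.51 percentage points.

2.51 percentage points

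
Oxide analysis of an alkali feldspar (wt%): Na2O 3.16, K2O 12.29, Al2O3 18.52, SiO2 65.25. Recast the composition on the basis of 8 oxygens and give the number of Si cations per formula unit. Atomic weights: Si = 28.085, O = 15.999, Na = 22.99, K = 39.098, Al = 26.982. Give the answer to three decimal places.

2.998 Si apfu

Na2O (M=61.979): mol = 0.05099; Na = 0.10198, O = 0.05099.
K2O (M=94.195): mol = 0.13047; K = 0.26094, O = 0.13047.
Al2O3 (M=101.961): mol = 0.18164; Al = 0.36328, O = 0.54492.
SiO2 (M=60.083): mol = 1.08600; Si = 1.08600, O = 2.17200.
ΣO = 2.89838; factor = 8/ΣO = 2.76016.
Si apfu = 1.08600 × 2.76016 = 2.998.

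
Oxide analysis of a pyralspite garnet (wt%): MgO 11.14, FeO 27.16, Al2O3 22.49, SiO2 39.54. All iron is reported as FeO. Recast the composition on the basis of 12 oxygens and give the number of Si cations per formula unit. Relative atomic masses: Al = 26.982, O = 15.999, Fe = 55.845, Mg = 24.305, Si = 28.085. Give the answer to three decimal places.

MgO: 11.14/40.304 = 0.27640 mol → 0.27640 mol Mg, 0.27640 mol O.
FeO: 27.16/71.844 = 0.37804 mol → 0.37804 mol Fe, 0.37804 mol O.
Al2O3: 22.49/101.961 = 0.22057 mol → 0.44114 mol Al, 0.66171 mol O.
SiO2: 39.54/60.083 = 0.65809 mol → 0.65809 mol Si, 1.31618 mol O.
Total oxygen = 2.63233 mol. Normalization factor = 12/2.63233 = 4.55870.
Si per 12 O = 0.65809 × 4.55870 = 3.000.

3.000 Si apfu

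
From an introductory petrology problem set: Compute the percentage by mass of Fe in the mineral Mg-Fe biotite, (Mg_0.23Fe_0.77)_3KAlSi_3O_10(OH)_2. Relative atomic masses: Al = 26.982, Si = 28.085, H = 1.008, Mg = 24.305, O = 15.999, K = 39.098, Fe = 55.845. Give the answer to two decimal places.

26.32 weight percent

M((Mg_0.23Fe_0.77)_3KAlSi_3O_10(OH)_2) = 490.111 g/mol.
Fe contributes 2.31 × 55.845 = 129.002 g per mole.
129.002/490.111 = 0.2632 → 26.32%.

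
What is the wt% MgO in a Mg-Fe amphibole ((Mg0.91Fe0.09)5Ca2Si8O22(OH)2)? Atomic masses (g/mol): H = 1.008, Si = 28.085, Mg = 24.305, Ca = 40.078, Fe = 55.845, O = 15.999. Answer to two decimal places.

Molar mass of (Mg0.91Fe0.09)5Ca2Si8O22(OH)2 = 4.55×24.305 + 0.45×55.845 + 2×40.078 + 8×28.085 + 24×15.999 + 2×1.008 = 826.546 g/mol.
Each formula unit contains 4.55 Mg, equivalent to 4.55/1 = 4.5500 mol MgO.
M(MgO) = 1×24.305 + 1×15.999 = 40.304 g/mol.
Mass of MgO per formula unit = 4.5500 × 40.304 = 183.383 g.
MgO wt% = 183.383 / 826.546 × 100 = 22.19%.

22.19 wt%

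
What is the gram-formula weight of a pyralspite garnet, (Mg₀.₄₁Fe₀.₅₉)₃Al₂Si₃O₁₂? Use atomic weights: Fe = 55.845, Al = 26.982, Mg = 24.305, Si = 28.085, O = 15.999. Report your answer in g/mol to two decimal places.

The formula mass is the sum 1.23×24.305 + 1.77×55.845 + 2×26.982 + 3×28.085 + 12×15.999.

458.95 g/mol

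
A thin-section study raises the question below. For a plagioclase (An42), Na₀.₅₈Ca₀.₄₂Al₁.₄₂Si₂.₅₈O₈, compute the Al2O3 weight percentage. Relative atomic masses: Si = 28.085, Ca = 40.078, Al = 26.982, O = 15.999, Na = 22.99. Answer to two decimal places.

Formula mass = 268.933 g/mol.
1.42 Al → 0.7100 mol Al2O3 per formula unit; M(Al2O3) = 101.961, so Al2O3 mass = 72.392 g.
72.392/268.933 × 100 = 26.92 wt%.

26.92 wt%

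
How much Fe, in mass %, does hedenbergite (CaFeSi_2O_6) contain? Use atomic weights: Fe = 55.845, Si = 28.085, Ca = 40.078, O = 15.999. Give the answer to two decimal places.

Formula mass = 1·40.078 + 1·55.845 + 2·28.085 + 6·15.999 = 248.087 g/mol, of which 55.845 g is Fe.
So Fe makes up 55.845/248.087 = 0.2251 of the mass, i.e. 22.51%.

22.51 mass %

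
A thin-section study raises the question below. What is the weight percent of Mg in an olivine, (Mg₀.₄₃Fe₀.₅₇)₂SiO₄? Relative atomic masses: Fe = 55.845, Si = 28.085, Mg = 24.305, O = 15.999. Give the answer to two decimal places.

Formula mass = 0.86*24.305 + 1.14*55.845 + 1*28.085 + 4*15.999 = 176.647 g/mol, of which 20.902 g is Mg.
So Mg makes up 20.902/176.647 = 0.1183 of the mass, i.e. 11.83%.

11.83 wt%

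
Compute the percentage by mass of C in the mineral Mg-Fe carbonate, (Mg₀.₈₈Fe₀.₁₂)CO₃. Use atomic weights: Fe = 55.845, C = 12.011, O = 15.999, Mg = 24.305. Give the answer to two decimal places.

13.63 weight percent

Molar mass of (Mg₀.₈₈Fe₀.₁₂)CO₃: 0.88·24.305 + 0.12·55.845 + 1·12.011 + 3·15.999 = 88.098 g/mol.
Mass of C per formula unit: 1 × 12.011 = 12.011 g.
Weight fraction C = 12.011 / 88.098 = 0.1363.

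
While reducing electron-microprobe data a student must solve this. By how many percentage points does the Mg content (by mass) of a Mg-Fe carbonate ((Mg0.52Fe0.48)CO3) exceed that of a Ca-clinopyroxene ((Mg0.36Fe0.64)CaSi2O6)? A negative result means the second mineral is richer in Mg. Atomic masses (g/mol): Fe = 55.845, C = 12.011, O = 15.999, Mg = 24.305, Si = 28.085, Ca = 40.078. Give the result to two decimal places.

9.01 percentage points

M((Mg0.52Fe0.48)CO3) = 99.452 g/mol, so wt% Mg = 12.639/99.452 × 100 = 12.71%.
M((Mg0.36Fe0.64)CaSi2O6) = 236.733 g/mol, so wt% Mg = 8.750/236.733 × 100 = 3.70%.
12.71 − 3.70 = 9.01 pp.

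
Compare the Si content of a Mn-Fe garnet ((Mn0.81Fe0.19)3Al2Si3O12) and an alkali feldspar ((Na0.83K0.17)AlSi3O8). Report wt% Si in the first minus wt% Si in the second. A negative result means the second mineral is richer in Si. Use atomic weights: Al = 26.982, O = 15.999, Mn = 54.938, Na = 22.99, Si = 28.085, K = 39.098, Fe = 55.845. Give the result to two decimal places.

-14.80 percentage points

First mineral: 84.255 g Si in 495.538 g formula = 17.00 wt% Si.
Second mineral: 84.255 g Si in 264.957 g formula = 31.80 wt% Si.
17.00% − 31.80% gives a difference of -14.80 percentage points.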